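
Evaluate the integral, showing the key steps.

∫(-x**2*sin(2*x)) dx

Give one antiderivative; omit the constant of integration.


Step 1. Integrate ∫(-x**2*sin(2*x)) dx by parts with u = x**2, dv = (-sin(2*x)) dx, so v = cos(2*x)/2: now x**2*cos(2*x)/2 + ∫(-x*cos(2*x)) dx.
Step 2. Integrate ∫(-x*cos(2*x)) dx by parts with u = x, dv = (-cos(2*x)) dx, so v = -sin(2*x)/2: now x**2*cos(2*x)/2 - x*sin(2*x)/2 + ∫(sin(2*x)/2) dx.
Step 3. Evaluate the standard form: now x**2*cos(2*x)/2 - x*sin(2*x)/2 - cos(2*x)/4.
Answer: x**2*cos(2*x)/2 - x*sin(2*x)/2 - cos(2*x)/4.


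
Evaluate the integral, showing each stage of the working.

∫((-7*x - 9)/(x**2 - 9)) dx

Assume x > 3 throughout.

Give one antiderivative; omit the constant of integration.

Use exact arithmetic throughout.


Step 1. Decompose ∫((-7*x - 9)/(x**2 - 9)) dx by partial fractions, (-7*x - 9)/(x**2 - 9) = -2/(x + 3) - 5/(x - 3): now ∫(-5/(x - 3)) dx + ∫(-2/(x + 3)) dx.
Step 2. Evaluate the standard form [assuming x > -3]: now -2*log(x + 3) + ∫(-5/(x - 3)) dx.
Step 3. Evaluate the standard form [assuming x > 3]: now -5*log(x - 3) - 2*log(x + 3).
Answer: -5*log(x - 3) - 2*log(x + 3).


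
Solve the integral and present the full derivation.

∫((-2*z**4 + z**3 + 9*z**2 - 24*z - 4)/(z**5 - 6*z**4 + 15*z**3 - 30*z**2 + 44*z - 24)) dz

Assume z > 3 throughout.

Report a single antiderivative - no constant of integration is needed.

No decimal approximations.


Step 1. Decompose ∫((-2*z**4 + z**3 + 9*z**2 - 24*z - 4)/(z**5 - 6*z**4 + 15*z**3 - 30*z**2 + 44*z - 24)) dz by partial fractions, (-2*z**4 + z**3 + 9*z**2 - 24*z - 4)/(z**5 - 6*z**4 + 15*z**3 - 30*z**2 + 44*z - 24) = -4/(z**2 + 4) - 2/(z - 1) + 5/(z - 2) - 5/(z - 3): now ∫(-5/(z - 3)) dz + ∫(5/(z - 2)) dz + ∫(-2/(z - 1)) dz + ∫(-4/(z**2 + 4)) dz.
Step 2. Evaluate the standard form [assuming z > 2]: now 5*log(z - 2) + ∫(-5/(z - 3)) dz + ∫(-2/(z - 1)) dz + ∫(-4/(z**2 + 4)) dz.
Step 3. Evaluate the standard form [assuming z > 1]: now 5*log(z - 2) - 2*log(z - 1) + ∫(-5/(z - 3)) dz + ∫(-4/(z**2 + 4)) dz.
Step 4. Evaluate the standard form [assuming z > 3]: now -5*log(z - 3) + 5*log(z - 2) - 2*log(z - 1) + ∫(-4/(z**2 + 4)) dz.
Step 5. Evaluate the standard form: now -5*log(z - 3) + 5*log(z - 2) - 2*log(z - 1) - 2*atan(z/2).
Answer: -5*log(z - 3) + 5*log(z - 2) - 2*log(z - 1) - 2*atan(z/2).


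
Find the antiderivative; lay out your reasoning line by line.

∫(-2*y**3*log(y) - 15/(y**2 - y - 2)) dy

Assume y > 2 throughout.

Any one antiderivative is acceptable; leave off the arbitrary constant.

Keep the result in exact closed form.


Step 1. Rewrite: now ∫(-2*y**3*log(y)) dy + ∫(-15/(y**2 - y - 2)) dy.
Step 2. Decompose ∫(-15/(y**2 - y - 2)) dy by partial fractions, -15/(y**2 - y - 2) = 5/(y + 1) - 5/(y - 2): now ∫(-2*y**3*log(y)) dy + ∫(-5/(y - 2)) dy + ∫(5/(y + 1)) dy.
Step 3. Evaluate the standard form [assuming y > -1]: now 5*log(y + 1) + ∫(-2*y**3*log(y)) dy + ∫(-5/(y - 2)) dy.
Step 4. Evaluate the standard form [assuming y > 2]: now -5*log(y - 2) + 5*log(y + 1) + ∫(-2*y**3*log(y)) dy.
Step 5. Integrate ∫(-2*y**3*log(y)) dy by parts with u = log(y), dv = (-2*y**3) dy, so v = -y**4/2 [assuming y > 0]: now -y**4*log(y)/2 - 5*log(y - 2) + 5*log(y + 1) + ∫(y**3/2) dy.
Step 6. Evaluate the standard form: now -y**4*log(y)/2 + y**4/8 - 5*log(y - 2) + 5*log(y + 1).
Answer: -y**4*log(y)/2 + y**4/8 - 5*log(y - 2) + 5*log(y + 1).


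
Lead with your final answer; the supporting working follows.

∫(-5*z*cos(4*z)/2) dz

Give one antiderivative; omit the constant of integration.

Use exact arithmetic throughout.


The answer is -5*z*sin(4*z)/8 - 5*cos(4*z)/32.
Step 1. Integrate ∫(-5*z*cos(4*z)/2) dz by parts with u = z, dv = (-5*cos(4*z)/2) dz, so v = -5*sin(4*z)/8: now -5*z*sin(4*z)/8 + ∫(5*sin(4*z)/8) dz.
Step 2. Evaluate the standard form: now -5*z*sin(4*z)/8 - 5*cos(4*z)/32.
Answer: -5*z*sin(4*z)/8 - 5*cos(4*z)/32.


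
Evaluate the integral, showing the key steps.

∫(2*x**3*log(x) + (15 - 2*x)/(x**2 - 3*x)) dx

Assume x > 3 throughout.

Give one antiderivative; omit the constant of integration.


Step 1. Rewrite: now ∫(2*x**3*log(x)) dx + ∫((15 - 2*x)/(x**2 - 3*x)) dx.
Step 2. Decompose ∫((15 - 2*x)/(x**2 - 3*x)) dx by partial fractions, (15 - 2*x)/(x**2 - 3*x) = 3/(x - 3) - 5/x: now ∫(-5/x) dx + ∫(2*x**3*log(x)) dx + ∫(3/(x - 3)) dx.
Step 3. Evaluate the standard form [assuming x > 0]: now -5*log(x) + ∫(2*x**3*log(x)) dx + ∫(3/(x - 3)) dx.
Step 4. Evaluate the standard form [assuming x > 3]: now -5*log(x) + 3*log(x - 3) + ∫(2*x**3*log(x)) dx.
Step 5. Integrate ∫(2*x**3*log(x)) dx by parts with u = log(x), dv = (2*x**3) dx, so v = x**4/2 [assuming x > 0]: now x**4*log(x)/2 - 5*log(x) + 3*log(x - 3) + ∫(-x**3/2) dx.
Step 6. Evaluate the standard form: now x**4*log(x)/2 - x**4/8 - 5*log(x) + 3*log(x - 3).
Answer: x**4*log(x)/2 - x**4/8 - 5*log(x) + 3*log(x - 3).


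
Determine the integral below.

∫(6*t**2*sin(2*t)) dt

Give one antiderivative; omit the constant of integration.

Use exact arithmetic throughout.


Answer: -3*t**2*cos(2*t) + 3*t*sin(2*t) + 3*cos(2*t)/2.


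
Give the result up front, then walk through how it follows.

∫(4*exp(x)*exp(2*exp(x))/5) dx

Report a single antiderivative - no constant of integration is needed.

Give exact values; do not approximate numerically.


The answer is 2*exp(2*exp(x))/5.
Step 1. Substitute u = exp(x), turning ∫(4*exp(x)*exp(2*exp(x))/5) dx into ∫(4*exp(2*u)/5) du: now ∫(4*exp(2*u)/5) du.
Step 2. Evaluate the standard form: now 2*exp(2*u)/5.
Step 3. Substitute back u = exp(x): now 2*exp(2*exp(x))/5.
Answer: 2*exp(2*exp(x))/5.


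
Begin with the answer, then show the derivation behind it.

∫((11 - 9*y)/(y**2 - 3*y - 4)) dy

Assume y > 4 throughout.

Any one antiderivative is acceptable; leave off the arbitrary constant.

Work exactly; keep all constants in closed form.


The answer is -5*log(y - 4) - 4*log(y + 1).
Step 1. Decompose ∫((11 - 9*y)/(y**2 - 3*y - 4)) dy by partial fractions, (11 - 9*y)/(y**2 - 3*y - 4) = -4/(y + 1) - 5/(y - 4): now ∫(-5/(y - 4)) dy + ∫(-4/(y + 1)) dy.
Step 2. Evaluate the standard form [assuming y > -1]: now -4*log(y + 1) + ∫(-5/(y - 4)) dy.
Step 3. Evaluate the standard form [assuming y > 4]: now -5*log(y - 4) - 4*log(y + 1).
Answer: -5*log(y - 4) - 4*log(y + 1).


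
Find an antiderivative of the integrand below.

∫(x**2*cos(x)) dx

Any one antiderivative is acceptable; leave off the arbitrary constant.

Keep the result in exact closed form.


Answer: x**2*sin(x) + 2*x*cos(x) - 2*sin(x).


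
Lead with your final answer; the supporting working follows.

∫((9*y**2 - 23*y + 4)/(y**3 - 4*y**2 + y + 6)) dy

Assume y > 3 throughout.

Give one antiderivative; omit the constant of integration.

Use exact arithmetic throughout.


The answer is 4*log(y - 3) + 2*log(y - 2) + 3*log(y + 1).
Step 1. Decompose ∫((9*y**2 - 23*y + 4)/(y**3 - 4*y**2 + y + 6)) dy by partial fractions, (9*y**2 - 23*y + 4)/(y**3 - 4*y**2 + y + 6) = 3/(y + 1) + 2/(y - 2) + 4/(y - 3): now ∫(4/(y - 3)) dy + ∫(2/(y - 2)) dy + ∫(3/(y + 1)) dy.
Step 2. Evaluate the standard form [assuming y > 2]: now 2*log(y - 2) + ∫(4/(y - 3)) dy + ∫(3/(y + 1)) dy.
Step 3. Evaluate the standard form [assuming y > 3]: now 4*log(y - 3) + 2*log(y - 2) + ∫(3/(y + 1)) dy.
Step 4. Evaluate the standard form [assuming y > -1]: now 4*log(y - 3) + 2*log(y - 2) + 3*log(y + 1).
Answer: 4*log(y - 3) + 2*log(y - 2) + 3*log(y + 1).


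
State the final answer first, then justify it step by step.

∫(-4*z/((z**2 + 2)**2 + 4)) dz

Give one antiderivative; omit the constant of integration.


The answer is -atan(z**2/2 + 1).
Step 1. Substitute u = z**2 + 2, turning ∫(-4*z/((z**2 + 2)**2 + 4)) dz into ∫(-2/(u**2 + 4)) du: now ∫(-2/(u**2 + 4)) du.
Step 2. Evaluate the standard form: now -atan(u/2).
Step 3. Substitute back u = z**2 + 2: now -atan(z**2/2 + 1).
Answer: -atan(z**2/2 + 1).


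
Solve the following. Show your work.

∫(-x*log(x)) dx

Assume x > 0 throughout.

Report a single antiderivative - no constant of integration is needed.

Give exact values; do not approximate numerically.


Step 1. Integrate ∫(-x*log(x)) dx by parts with u = log(x), dv = (-x) dx, so v = -x**2/2 [assuming x > 0]: now -x**2*log(x)/2 + ∫(x/2) dx.
Step 2. Evaluate the standard form: now -x**2*log(x)/2 + x**2/4.
Answer: -x**2*log(x)/2 + x**2/4.


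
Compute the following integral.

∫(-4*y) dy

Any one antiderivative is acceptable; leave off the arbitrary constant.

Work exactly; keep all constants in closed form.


Answer: -2*y**2.


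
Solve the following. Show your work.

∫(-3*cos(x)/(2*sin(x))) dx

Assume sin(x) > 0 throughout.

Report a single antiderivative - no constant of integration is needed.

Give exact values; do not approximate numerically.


Step 1. Substitute u = sin(x), turning ∫(-3*cos(x)/(2*sin(x))) dx into ∫(-3/(2*u)) du: now ∫(-3/(2*u)) du.
Step 2. Evaluate the standard form [assuming u > 0]: now -3*log(u)/2.
Step 3. Substitute back u = sin(x): now -3*log(sin(x))/2.
Answer: -3*log(sin(x))/2.


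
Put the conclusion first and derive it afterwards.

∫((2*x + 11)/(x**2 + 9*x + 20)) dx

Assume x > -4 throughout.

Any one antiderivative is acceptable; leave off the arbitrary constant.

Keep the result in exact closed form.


The answer is 3*log(x + 4) - log(x + 5).
Step 1. Decompose ∫((2*x + 11)/(x**2 + 9*x + 20)) dx by partial fractions, (2*x + 11)/(x**2 + 9*x + 20) = -1/(x + 5) + 3/(x + 4): now ∫(3/(x + 4)) dx + ∫(-1/(x + 5)) dx.
Step 2. Evaluate the standard form [assuming x > -5]: now -log(x + 5) + ∫(3/(x + 4)) dx.
Step 3. Evaluate the standard form [assuming x > -4]: now 3*log(x + 4) - log(x + 5).
Answer: 3*log(x + 4) - log(x + 5).


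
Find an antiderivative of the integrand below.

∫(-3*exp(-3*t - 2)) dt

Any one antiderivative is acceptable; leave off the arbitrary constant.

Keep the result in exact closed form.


Answer: exp(-3*t - 2).


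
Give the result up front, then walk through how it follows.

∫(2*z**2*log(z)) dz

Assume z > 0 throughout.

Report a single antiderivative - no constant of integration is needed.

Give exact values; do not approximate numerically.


The answer is 2*z**3*log(z)/3 - 2*z**3/9.
Step 1. Integrate ∫(2*z**2*log(z)) dz by parts with u = log(z), dv = (2*z**2) dz, so v = 2*z**3/3 [assuming z > 0]: now 2*z**3*log(z)/3 + ∫(-2*z**2/3) dz.
Step 2. Evaluate the standard form: now 2*z**3*log(z)/3 - 2*z**3/9.
Answer: 2*z**3*log(z)/3 - 2*z**3/9.


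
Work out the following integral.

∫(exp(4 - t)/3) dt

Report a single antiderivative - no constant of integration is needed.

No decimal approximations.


Answer: -exp(4 - t)/3.


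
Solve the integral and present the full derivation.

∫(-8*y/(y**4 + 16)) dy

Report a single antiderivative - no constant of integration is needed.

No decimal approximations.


Step 1. Substitute u = y**2, turning ∫(-8*y/(y**4 + 16)) dy into ∫(-4/(u**2 + 16)) du: now ∫(-4/(u**2 + 16)) du.
Step 2. Evaluate the standard form: now -atan(u/4).
Step 3. Substitute back u = y**2: now -atan(y**2/4).
Answer: -atan(y**2/4).


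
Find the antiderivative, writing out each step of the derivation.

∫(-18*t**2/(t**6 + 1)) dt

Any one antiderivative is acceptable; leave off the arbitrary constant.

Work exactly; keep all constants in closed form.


Step 1. Substitute u = t**3, turning ∫(-18*t**2/(t**6 + 1)) dt into ∫(-6/(u**2 + 1)) du: now ∫(-6/(u**2 + 1)) du.
Step 2. Evaluate the standard form: now -6*atan(u).
Step 3. Substitute back u = t**3: now -6*atan(t**3).
Answer: -6*atan(t**3).


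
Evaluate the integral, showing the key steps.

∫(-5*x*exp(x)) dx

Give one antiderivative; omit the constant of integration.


Step 1. Integrate ∫(-5*x*exp(x)) dx by parts with u = x, dv = (-5*exp(x)) dx, so v = -5*exp(x): now -5*x*exp(x) + ∫(5*exp(x)) dx.
Step 2. Evaluate the standard form: now -5*x*exp(x) + 5*exp(x).
Answer: -5*x*exp(x) + 5*exp(x).


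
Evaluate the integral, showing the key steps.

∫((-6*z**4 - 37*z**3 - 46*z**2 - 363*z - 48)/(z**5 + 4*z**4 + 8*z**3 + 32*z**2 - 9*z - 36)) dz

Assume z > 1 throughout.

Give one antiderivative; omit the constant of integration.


Step 1. Decompose ∫((-6*z**4 - 37*z**3 - 46*z**2 - 363*z - 48)/(z**5 + 4*z**4 + 8*z**3 + 32*z**2 - 9*z - 36)) dz by partial fractions, (-6*z**4 - 37*z**3 - 46*z**2 - 363*z - 48)/(z**5 + 4*z**4 + 8*z**3 + 32*z**2 - 9*z - 36) = 3/(z**2 + 9) + 4/(z + 4) - 5/(z + 1) - 5/(z - 1): now ∫(-5/(z - 1)) dz + ∫(-5/(z + 1)) dz + ∫(4/(z + 4)) dz + ∫(3/(z**2 + 9)) dz.
Step 2. Evaluate the standard form [assuming z > -1]: now -5*log(z + 1) + ∫(-5/(z - 1)) dz + ∫(4/(z + 4)) dz + ∫(3/(z**2 + 9)) dz.
Step 3. Evaluate the standard form [assuming z > -4]: now -5*log(z + 1) + 4*log(z + 4) + ∫(-5/(z - 1)) dz + ∫(3/(z**2 + 9)) dz.
Step 4. Evaluate the standard form [assuming z > 1]: now -5*log(z - 1) - 5*log(z + 1) + 4*log(z + 4) + ∫(3/(z**2 + 9)) dz.
Step 5. Evaluate the standard form: now -5*log(z - 1) - 5*log(z + 1) + 4*log(z + 4) + atan(z/3).
Answer: -5*log(z - 1) - 5*log(z + 1) + 4*log(z + 4) + atan(z/3).


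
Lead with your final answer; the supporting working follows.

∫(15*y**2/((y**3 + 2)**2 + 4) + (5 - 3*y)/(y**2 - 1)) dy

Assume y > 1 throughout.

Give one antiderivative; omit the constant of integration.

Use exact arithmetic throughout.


The answer is log(y - 1) - 4*log(y + 1) + 5*atan(y**3/2 + 1)/2.
Step 1. Rewrite: now ∫(15*y**2/((y**3 + 2)**2 + 4)) dy + ∫((5 - 3*y)/(y**2 - 1)) dy.
Step 2. Substitute u = y**3 + 2, turning ∫(15*y**2/((y**3 + 2)**2 + 4)) dy into ∫(5/(u**2 + 4)) du: now ∫((5 - 3*y)/(y**2 - 1)) dy + ∫(5/(u**2 + 4)) du.
Step 3. Evaluate the standard form: now 5*atan(u/2)/2 + ∫((5 - 3*y)/(y**2 - 1)) dy.
Step 4. Substitute back u = y**3 + 2: now 5*atan(y**3/2 + 1)/2 + ∫((5 - 3*y)/(y**2 - 1)) dy.
Step 5. Decompose ∫((5 - 3*y)/(y**2 - 1)) dy by partial fractions, (5 - 3*y)/(y**2 - 1) = -4/(y + 1) + 1/(y - 1): now 5*atan(y**3/2 + 1)/2 + ∫(1/(y - 1)) dy + ∫(-4/(y + 1)) dy.
Step 6. Evaluate the standard form [assuming y > -1]: now -4*log(y + 1) + 5*atan(y**3/2 + 1)/2 + ∫(1/(y - 1)) dy.
Step 7. Evaluate the standard form [assuming y > 1]: now log(y - 1) - 4*log(y + 1) + 5*atan(y**3/2 + 1)/2.
Answer: log(y - 1) - 4*log(y + 1) + 5*atan(y**3/2 + 1)/2.


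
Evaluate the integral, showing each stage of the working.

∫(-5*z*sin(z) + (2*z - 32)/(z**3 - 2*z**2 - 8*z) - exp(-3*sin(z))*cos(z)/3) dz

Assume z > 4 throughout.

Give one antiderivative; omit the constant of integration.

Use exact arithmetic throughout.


Step 1. Rewrite: now ∫(-5*z*sin(z)) dz + ∫((2*z - 32)/(z**3 - 2*z**2 - 8*z)) dz + ∫(-exp(-3*sin(z))*cos(z)/3) dz.
Step 2. Decompose ∫((2*z - 32)/(z**3 - 2*z**2 - 8*z)) dz by partial fractions, (2*z - 32)/(z**3 - 2*z**2 - 8*z) = -3/(z + 2) - 1/(z - 4) + 4/z: now ∫(4/z) dz + ∫(-5*z*sin(z)) dz + ∫(-exp(-3*sin(z))*cos(z)/3) dz + ∫(-1/(z - 4)) dz + ∫(-3/(z + 2)) dz.
Step 3. Evaluate the standard form [assuming z > 0]: now 4*log(z) + ∫(-5*z*sin(z)) dz + ∫(-exp(-3*sin(z))*cos(z)/3) dz + ∫(-1/(z - 4)) dz + ∫(-3/(z + 2)) dz.
Step 4. Evaluate the standard form [assuming z > -2]: now 4*log(z) - 3*log(z + 2) + ∫(-5*z*sin(z)) dz + ∫(-exp(-3*sin(z))*cos(z)/3) dz + ∫(-1/(z - 4)) dz.
Step 5. Evaluate the standard form [assuming z > 4]: now 4*log(z) - log(z - 4) - 3*log(z + 2) + ∫(-5*z*sin(z)) dz + ∫(-exp(-3*sin(z))*cos(z)/3) dz.
Step 6. Integrate ∫(-5*z*sin(z)) dz by parts with u = z, dv = (-5*sin(z)) dz, so v = 5*cos(z): now 5*z*cos(z) + 4*log(z) - log(z - 4) - 3*log(z + 2) + ∫(-exp(-3*sin(z))*cos(z)/3) dz + ∫(-5*cos(z)) dz.
Step 7. Evaluate the standard form: now 5*z*cos(z) + 4*log(z) - log(z - 4) - 3*log(z + 2) - 5*sin(z) + ∫(-exp(-3*sin(z))*cos(z)/3) dz.
Step 8. Substitute u = sin(z), turning ∫(-exp(-3*sin(z))*cos(z)/3) dz into ∫(-exp(-3*u)/3) du: now 5*z*cos(z) + 4*log(z) - log(z - 4) - 3*log(z + 2) - 5*sin(z) + ∫(-exp(-3*u)/3) du.
Step 9. Evaluate the standard form: now 5*z*cos(z) + 4*log(z) - log(z - 4) - 3*log(z + 2) - 5*sin(z) + exp(-3*u)/9.
Step 10. Substitute back u = sin(z): now 5*z*cos(z) + 4*log(z) - log(z - 4) - 3*log(z + 2) - 5*sin(z) + exp(-3*sin(z))/9.
Answer: 5*z*cos(z) + 4*log(z) - log(z - 4) - 3*log(z + 2) - 5*sin(z) + exp(-3*sin(z))/9.


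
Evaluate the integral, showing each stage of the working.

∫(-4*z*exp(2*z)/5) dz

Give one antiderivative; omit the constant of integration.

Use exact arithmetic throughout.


Step 1. Integrate ∫(-4*z*exp(2*z)/5) dz by parts with u = z, dv = (-4*exp(2*z)/5) dz, so v = -2*exp(2*z)/5: now -2*z*exp(2*z)/5 + ∫(2*exp(2*z)/5) dz.
Step 2. Evaluate the standard form: now -2*z*exp(2*z)/5 + exp(2*z)/5.
Answer: -2*z*exp(2*z)/5 + exp(2*z)/5.


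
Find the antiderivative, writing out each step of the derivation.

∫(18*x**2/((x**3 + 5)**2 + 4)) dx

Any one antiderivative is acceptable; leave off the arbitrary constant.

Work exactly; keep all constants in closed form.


Step 1. Substitute u = x**3 + 5, turning ∫(18*x**2/((x**3 + 5)**2 + 4)) dx into ∫(6/(u**2 + 4)) du: now ∫(6/(u**2 + 4)) du.
Step 2. Evaluate the standard form: now 3*atan(u/2).
Step 3. Substitute back u = x**3 + 5: now 3*atan(x**3/2 + 5/2).
Answer: 3*atan(x**3/2 + 5/2).


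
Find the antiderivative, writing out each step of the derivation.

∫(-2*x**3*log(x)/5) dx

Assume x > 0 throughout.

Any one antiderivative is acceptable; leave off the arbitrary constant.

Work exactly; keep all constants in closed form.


Step 1. Integrate ∫(-2*x**3*log(x)/5) dx by parts with u = log(x), dv = (-2*x**3/5) dx, so v = -x**4/10 [assuming x > 0]: now -x**4*log(x)/10 + ∫(x**3/10) dx.
Step 2. Evaluate the standard form: now -x**4*log(x)/10 + x**4/40.
Answer: -x**4*log(x)/10 + x**4/40.


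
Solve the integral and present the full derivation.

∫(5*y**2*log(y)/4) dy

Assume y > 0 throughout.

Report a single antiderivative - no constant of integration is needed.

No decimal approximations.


Step 1. Integrate ∫(5*y**2*log(y)/4) dy by parts with u = log(y), dv = (5*y**2/4) dy, so v = 5*y**3/12 [assuming y > 0]: now 5*y**3*log(y)/12 + ∫(-5*y**2/12) dy.
Step 2. Evaluate the standard form: now 5*y**3*log(y)/12 - 5*y**3/36.
Answer: 5*y**3*log(y)/12 - 5*y**3/36.


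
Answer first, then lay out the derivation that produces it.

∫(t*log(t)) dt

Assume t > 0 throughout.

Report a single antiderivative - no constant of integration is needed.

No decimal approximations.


The answer is t**2*log(t)/2 - t**2/4.
Step 1. Integrate ∫(t*log(t)) dt by parts with u = log(t), dv = (t) dt, so v = t**2/2 [assuming t > 0]: now t**2*log(t)/2 + ∫(-t/2) dt.
Step 2. Evaluate the standard form: now t**2*log(t)/2 - t**2/4.
Answer: t**2*log(t)/2 - t**2/4.


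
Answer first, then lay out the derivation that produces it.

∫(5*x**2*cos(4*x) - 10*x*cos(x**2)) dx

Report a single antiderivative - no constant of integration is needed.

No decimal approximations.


The answer is 5*x**2*sin(4*x)/4 + 5*x*cos(4*x)/8 - 5*sin(4*x)/32 - 5*sin(x**2).
Step 1. Rewrite: now ∫(-10*x*cos(x**2)) dx + ∫(5*x**2*cos(4*x)) dx.
Step 2. Substitute u = x**2, turning ∫(-10*x*cos(x**2)) dx into ∫(-5*cos(u)) du: now ∫(5*x**2*cos(4*x)) dx + ∫(-5*cos(u)) du.
Step 3. Evaluate the standard form: now -5*sin(u) + ∫(5*x**2*cos(4*x)) dx.
Step 4. Substitute back u = x**2: now -5*sin(x**2) + ∫(5*x**2*cos(4*x)) dx.
Step 5. Integrate ∫(5*x**2*cos(4*x)) dx by parts with u = x**2, dv = (5*cos(4*x)) dx, so v = 5*sin(4*x)/4: now 5*x**2*sin(4*x)/4 - 5*sin(x**2) + ∫(-5*x*sin(4*x)/2) dx.
Step 6. Integrate ∫(-5*x*sin(4*x)/2) dx by parts with u = x, dv = (-5*sin(4*x)/2) dx, so v = 5*cos(4*x)/8: now 5*x**2*sin(4*x)/4 + 5*x*cos(4*x)/8 - 5*sin(x**2) + ∫(-5*cos(4*x)/8) dx.
Step 7. Evaluate the standard form: now 5*x**2*sin(4*x)/4 + 5*x*cos(4*x)/8 - 5*sin(4*x)/32 - 5*sin(x**2).
Answer: 5*x**2*sin(4*x)/4 + 5*x*cos(4*x)/8 - 5*sin(4*x)/32 - 5*sin(x**2).


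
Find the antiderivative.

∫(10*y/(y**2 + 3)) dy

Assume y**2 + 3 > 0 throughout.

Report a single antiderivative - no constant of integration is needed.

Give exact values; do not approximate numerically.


Answer: 5*log(y**2 + 3).


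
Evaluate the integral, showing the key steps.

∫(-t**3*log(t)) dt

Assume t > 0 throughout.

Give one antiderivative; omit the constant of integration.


Step 1. Integrate ∫(-t**3*log(t)) dt by parts with u = log(t), dv = (-t**3) dt, so v = -t**4/4 [assuming t > 0]: now -t**4*log(t)/4 + ∫(t**3/4) dt.
Step 2. Evaluate the standard form: now -t**4*log(t)/4 + t**4/16.
Answer: -t**4*log(t)/4 + t**4/16.


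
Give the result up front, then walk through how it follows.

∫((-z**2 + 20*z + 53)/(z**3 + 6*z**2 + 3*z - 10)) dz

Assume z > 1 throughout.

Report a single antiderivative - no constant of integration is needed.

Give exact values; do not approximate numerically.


The answer is 4*log(z - 1) - log(z + 2) - 4*log(z + 5).
Step 1. Decompose ∫((-z**2 + 20*z + 53)/(z**3 + 6*z**2 + 3*z - 10)) dz by partial fractions, (-z**2 + 20*z + 53)/(z**3 + 6*z**2 + 3*z - 10) = -4/(z + 5) - 1/(z + 2) + 4/(z - 1): now ∫(4/(z - 1)) dz + ∫(-1/(z + 2)) dz + ∫(-4/(z + 5)) dz.
Step 2. Evaluate the standard form [assuming z > -2]: now -log(z + 2) + ∫(4/(z - 1)) dz + ∫(-4/(z + 5)) dz.
Step 3. Evaluate the standard form [assuming z > 1]: now 4*log(z - 1) - log(z + 2) + ∫(-4/(z + 5)) dz.
Step 4. Evaluate the standard form [assuming z > -5]: now 4*log(z - 1) - log(z + 2) - 4*log(z + 5).
Answer: 4*log(z - 1) - log(z + 2) - 4*log(z + 5).


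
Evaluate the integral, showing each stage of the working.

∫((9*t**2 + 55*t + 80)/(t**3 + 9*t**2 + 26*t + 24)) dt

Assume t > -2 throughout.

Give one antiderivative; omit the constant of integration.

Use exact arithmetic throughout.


Step 1. Decompose ∫((9*t**2 + 55*t + 80)/(t**3 + 9*t**2 + 26*t + 24)) dt by partial fractions, (9*t**2 + 55*t + 80)/(t**3 + 9*t**2 + 26*t + 24) = 2/(t + 4) + 4/(t + 3) + 3/(t + 2): now ∫(3/(t + 2)) dt + ∫(4/(t + 3)) dt + ∫(2/(t + 4)) dt.
Step 2. Evaluate the standard form [assuming t > -2]: now 3*log(t + 2) + ∫(4/(t + 3)) dt + ∫(2/(t + 4)) dt.
Step 3. Evaluate the standard form [assuming t > -4]: now 3*log(t + 2) + 2*log(t + 4) + ∫(4/(t + 3)) dt.
Step 4. Evaluate the standard form [assuming t > -3]: now 3*log(t + 2) + 4*log(t + 3) + 2*log(t + 4).
Answer: 3*log(t + 2) + 4*log(t + 3) + 2*log(t + 4).


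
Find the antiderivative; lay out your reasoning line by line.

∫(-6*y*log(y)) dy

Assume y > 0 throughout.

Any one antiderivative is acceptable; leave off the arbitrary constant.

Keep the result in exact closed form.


Step 1. Integrate ∫(-6*y*log(y)) dy by parts with u = log(y), dv = (-6*y) dy, so v = -3*y**2 [assuming y > 0]: now -3*y**2*log(y) + ∫(3*y) dy.
Step 2. Evaluate the standard form: now -3*y**2*log(y) + 3*y**2/2.
Answer: -3*y**2*log(y) + 3*y**2/2.


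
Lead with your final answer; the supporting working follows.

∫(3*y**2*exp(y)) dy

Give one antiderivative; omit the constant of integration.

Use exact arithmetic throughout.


The answer is 3*y**2*exp(y) - 6*y*exp(y) + 6*exp(y).
Step 1. Integrate ∫(3*y**2*exp(y)) dy by parts with u = y**2, dv = (3*exp(y)) dy, so v = 3*exp(y): now 3*y**2*exp(y) + ∫(-6*y*exp(y)) dy.
Step 2. Integrate ∫(-6*y*exp(y)) dy by parts with u = y, dv = (-6*exp(y)) dy, so v = -6*exp(y): now 3*y**2*exp(y) - 6*y*exp(y) + ∫(6*exp(y)) dy.
Step 3. Evaluate the standard form: now 3*y**2*exp(y) - 6*y*exp(y) + 6*exp(y).
Answer: 3*y**2*exp(y) - 6*y*exp(y) + 6*exp(y).


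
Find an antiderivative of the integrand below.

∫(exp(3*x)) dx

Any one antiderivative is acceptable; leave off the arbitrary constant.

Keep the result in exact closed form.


Answer: exp(3*x)/3.


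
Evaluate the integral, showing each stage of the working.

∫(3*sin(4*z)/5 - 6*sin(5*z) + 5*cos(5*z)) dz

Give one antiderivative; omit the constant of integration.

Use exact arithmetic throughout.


Step 1. Rewrite: now ∫(3*sin(4*z)/5) dz + ∫(-6*sin(5*z)) dz + ∫(5*cos(5*z)) dz.
Step 2. Evaluate the standard form: now 6*cos(5*z)/5 + ∫(3*sin(4*z)/5) dz + ∫(5*cos(5*z)) dz.
Step 3. Evaluate the standard form: now sin(5*z) + 6*cos(5*z)/5 + ∫(3*sin(4*z)/5) dz.
Step 4. Evaluate the standard form: now sin(5*z) - 3*cos(4*z)/20 + 6*cos(5*z)/5.
Answer: sin(5*z) - 3*cos(4*z)/20 + 6*cos(5*z)/5.


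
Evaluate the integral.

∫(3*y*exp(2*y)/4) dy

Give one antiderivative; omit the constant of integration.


Answer: 3*y*exp(2*y)/8 - 3*exp(2*y)/16.


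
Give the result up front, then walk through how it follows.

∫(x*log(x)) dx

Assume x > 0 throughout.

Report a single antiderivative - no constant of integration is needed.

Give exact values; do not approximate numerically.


The answer is x**2*log(x)/2 - x**2/4.
Step 1. Integrate ∫(x*log(x)) dx by parts with u = log(x), dv = (x) dx, so v = x**2/2 [assuming x > 0]: now x**2*log(x)/2 + ∫(-x/2) dx.
Step 2. Evaluate the standard form: now x**2*log(x)/2 - x**2/4.
Answer: x**2*log(x)/2 - x**2/4.


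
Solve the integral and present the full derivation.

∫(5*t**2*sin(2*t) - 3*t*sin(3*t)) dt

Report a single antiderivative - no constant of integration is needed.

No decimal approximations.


Step 1. Rewrite: now ∫(-3*t*sin(3*t)) dt + ∫(5*t**2*sin(2*t)) dt.
Step 2. Integrate ∫(5*t**2*sin(2*t)) dt by parts with u = t**2, dv = (5*sin(2*t)) dt, so v = -5*cos(2*t)/2: now -5*t**2*cos(2*t)/2 + ∫(-3*t*sin(3*t)) dt + ∫(5*t*cos(2*t)) dt.
Step 3. Integrate ∫(5*t*cos(2*t)) dt by parts with u = t, dv = (5*cos(2*t)) dt, so v = 5*sin(2*t)/2: now -5*t**2*cos(2*t)/2 + 5*t*sin(2*t)/2 + ∫(-3*t*sin(3*t)) dt + ∫(-5*sin(2*t)/2) dt.
Step 4. Evaluate the standard form: now -5*t**2*cos(2*t)/2 + 5*t*sin(2*t)/2 + 5*cos(2*t)/4 + ∫(-3*t*sin(3*t)) dt.
Step 5. Integrate ∫(-3*t*sin(3*t)) dt by parts with u = t, dv = (-3*sin(3*t)) dt, so v = cos(3*t): now -5*t**2*cos(2*t)/2 + 5*t*sin(2*t)/2 + t*cos(3*t) + 5*cos(2*t)/4 + ∫(-cos(3*t)) dt.
Step 6. Evaluate the standard form: now -5*t**2*cos(2*t)/2 + 5*t*sin(2*t)/2 + t*cos(3*t) - sin(3*t)/3 + 5*cos(2*t)/4.
Answer: -5*t**2*cos(2*t)/2 + 5*t*sin(2*t)/2 + t*cos(3*t) - sin(3*t)/3 + 5*cos(2*t)/4.


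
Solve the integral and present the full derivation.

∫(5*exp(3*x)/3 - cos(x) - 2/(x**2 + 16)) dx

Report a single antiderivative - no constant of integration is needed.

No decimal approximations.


Step 1. Rewrite: now ∫(-2/(x**2 + 16)) dx + ∫(5*exp(3*x)/3) dx + ∫(-cos(x)) dx.
Step 2. Evaluate the standard form: now -sin(x) + ∫(-2/(x**2 + 16)) dx + ∫(5*exp(3*x)/3) dx.
Step 3. Evaluate the standard form: now -sin(x) - atan(x/4)/2 + ∫(5*exp(3*x)/3) dx.
Step 4. Evaluate the standard form: now 5*exp(3*x)/9 - sin(x) - atan(x/4)/2.
Answer: 5*exp(3*x)/9 - sin(x) - atan(x/4)/2.


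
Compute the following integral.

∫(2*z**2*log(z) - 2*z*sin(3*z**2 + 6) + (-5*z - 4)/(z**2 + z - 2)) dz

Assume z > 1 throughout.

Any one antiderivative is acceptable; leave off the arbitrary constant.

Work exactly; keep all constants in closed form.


Answer: 2*z**3*log(z)/3 - 2*z**3/9 - 3*log(z - 1) - 2*log(z + 2) + cos(3*z**2 + 6)/3.


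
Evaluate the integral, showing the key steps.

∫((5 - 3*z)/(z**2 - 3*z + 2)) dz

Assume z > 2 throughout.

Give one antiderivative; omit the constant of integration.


Step 1. Decompose ∫((5 - 3*z)/(z**2 - 3*z + 2)) dz by partial fractions, (5 - 3*z)/(z**2 - 3*z + 2) = -2/(z - 1) - 1/(z - 2): now ∫(-1/(z - 2)) dz + ∫(-2/(z - 1)) dz.
Step 2. Evaluate the standard form [assuming z > 2]: now -log(z - 2) + ∫(-2/(z - 1)) dz.
Step 3. Evaluate the standard form [assuming z > 1]: now -log(z - 2) - 2*log(z - 1).
Answer: -log(z - 2) - 2*log(z - 1).


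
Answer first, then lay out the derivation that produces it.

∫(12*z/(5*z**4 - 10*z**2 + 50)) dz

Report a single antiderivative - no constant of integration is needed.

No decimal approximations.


The answer is 2*atan(z**2/3 - 1/3)/5.
Step 1. Substitute u = z**2 - 1, turning ∫(12*z/(5*z**4 - 10*z**2 + 50)) dz into ∫(6/(5*(u**2 + 9))) du: now ∫(6/(5*(u**2 + 9))) du.
Step 2. Evaluate the standard form: now 2*atan(u/3)/5.
Step 3. Substitute back u = z**2 - 1: now 2*atan(z**2/3 - 1/3)/5.
Answer: 2*atan(z**2/3 - 1/3)/5.


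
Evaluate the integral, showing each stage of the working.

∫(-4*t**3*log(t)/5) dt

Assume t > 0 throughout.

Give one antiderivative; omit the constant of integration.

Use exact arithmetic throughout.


Step 1. Integrate ∫(-4*t**3*log(t)/5) dt by parts with u = log(t), dv = (-4*t**3/5) dt, so v = -t**4/5 [assuming t > 0]: now -t**4*log(t)/5 + ∫(t**3/5) dt.
Step 2. Evaluate the standard form: now -t**4*log(t)/5 + t**4/20.
Answer: -t**4*log(t)/5 + t**4/20.


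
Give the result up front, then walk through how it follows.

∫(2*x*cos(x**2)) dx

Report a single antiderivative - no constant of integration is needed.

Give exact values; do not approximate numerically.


The answer is sin(x**2).
Step 1. Substitute u = x**2, turning ∫(2*x*cos(x**2)) dx into ∫(cos(u)) du: now ∫(cos(u)) du.
Step 2. Evaluate the standard form: now sin(u).
Step 3. Substitute back u = x**2: now sin(x**2).
Answer: sin(x**2).


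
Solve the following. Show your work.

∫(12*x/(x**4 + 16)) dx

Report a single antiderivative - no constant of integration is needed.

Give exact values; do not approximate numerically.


Step 1. Substitute u = x**2, turning ∫(12*x/(x**4 + 16)) dx into ∫(6/(u**2 + 16)) du: now ∫(6/(u**2 + 16)) du.
Step 2. Evaluate the standard form: now 3*atan(u/4)/2.
Step 3. Substitute back u = x**2: now 3*atan(x**2/4)/2.
Answer: 3*atan(x**2/4)/2.


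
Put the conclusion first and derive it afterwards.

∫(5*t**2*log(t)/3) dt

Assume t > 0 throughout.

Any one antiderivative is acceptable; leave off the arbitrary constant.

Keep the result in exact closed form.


The answer is 5*t**3*log(t)/9 - 5*t**3/27.
Step 1. Integrate ∫(5*t**2*log(t)/3) dt by parts with u = log(t), dv = (5*t**2/3) dt, so v = 5*t**3/9 [assuming t > 0]: now 5*t**3*log(t)/9 + ∫(-5*t**2/9) dt.
Step 2. Evaluate the standard form: now 5*t**3*log(t)/9 - 5*t**3/27.
Answer: 5*t**3*log(t)/9 - 5*t**3/27.


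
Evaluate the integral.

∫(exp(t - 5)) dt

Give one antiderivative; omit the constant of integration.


Answer: exp(t - 5).


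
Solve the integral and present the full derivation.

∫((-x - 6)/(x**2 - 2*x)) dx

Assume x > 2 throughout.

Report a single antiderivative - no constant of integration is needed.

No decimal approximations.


Step 1. Decompose ∫((-x - 6)/(x**2 - 2*x)) dx by partial fractions, (-x - 6)/(x**2 - 2*x) = -4/(x - 2) + 3/x: now ∫(3/x) dx + ∫(-4/(x - 2)) dx.
Step 2. Evaluate the standard form [assuming x > 2]: now -4*log(x - 2) + ∫(3/x) dx.
Step 3. Evaluate the standard form [assuming x > 0]: now 3*log(x) - 4*log(x - 2).
Answer: 3*log(x) - 4*log(x - 2).


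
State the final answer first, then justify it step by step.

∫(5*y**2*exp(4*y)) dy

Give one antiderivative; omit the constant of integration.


The answer is 5*y**2*exp(4*y)/4 - 5*y*exp(4*y)/8 + 5*exp(4*y)/32.
Step 1. Integrate ∫(5*y**2*exp(4*y)) dy by parts with u = y**2, dv = (5*exp(4*y)) dy, so v = 5*exp(4*y)/4: now 5*y**2*exp(4*y)/4 + ∫(-5*y*exp(4*y)/2) dy.
Step 2. Integrate ∫(-5*y*exp(4*y)/2) dy by parts with u = y, dv = (-5*exp(4*y)/2) dy, so v = -5*exp(4*y)/8: now 5*y**2*exp(4*y)/4 - 5*y*exp(4*y)/8 + ∫(5*exp(4*y)/8) dy.
Step 3. Evaluate the standard form: now 5*y**2*exp(4*y)/4 - 5*y*exp(4*y)/8 + 5*exp(4*y)/32.
Answer: 5*y**2*exp(4*y)/4 - 5*y*exp(4*y)/8 + 5*exp(4*y)/32.


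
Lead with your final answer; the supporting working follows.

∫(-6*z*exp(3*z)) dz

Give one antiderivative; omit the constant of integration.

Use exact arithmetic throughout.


The answer is -2*z*exp(3*z) + 2*exp(3*z)/3.
Step 1. Integrate ∫(-6*z*exp(3*z)) dz by parts with u = z, dv = (-6*exp(3*z)) dz, so v = -2*exp(3*z): now -2*z*exp(3*z) + ∫(2*exp(3*z)) dz.
Step 2. Evaluate the standard form: now -2*z*exp(3*z) + 2*exp(3*z)/3.
Answer: -2*z*exp(3*z) + 2*exp(3*z)/3.


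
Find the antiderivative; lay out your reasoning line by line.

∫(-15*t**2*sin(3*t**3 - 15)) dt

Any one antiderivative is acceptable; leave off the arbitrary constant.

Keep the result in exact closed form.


Step 1. Substitute u = t**3 - 5, turning ∫(-15*t**2*sin(3*t**3 - 15)) dt into ∫(-5*sin(3*u)) du: now ∫(-5*sin(3*u)) du.
Step 2. Evaluate the standard form: now 5*cos(3*u)/3.
Step 3. Substitute back u = t**3 - 5: now 5*cos(3*t**3 - 15)/3.
Answer: 5*cos(3*t**3 - 15)/3.


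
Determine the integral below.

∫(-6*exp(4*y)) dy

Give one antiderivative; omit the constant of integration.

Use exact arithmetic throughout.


Answer: -3*exp(4*y)/2.


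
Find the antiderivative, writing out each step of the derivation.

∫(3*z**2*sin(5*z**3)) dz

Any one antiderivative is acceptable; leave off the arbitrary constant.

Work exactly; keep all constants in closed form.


Step 1. Substitute u = z**3, turning ∫(3*z**2*sin(5*z**3)) dz into ∫(sin(5*u)) du: now ∫(sin(5*u)) du.
Step 2. Evaluate the standard form: now -cos(5*u)/5.
Step 3. Substitute back u = z**3: now -cos(5*z**3)/5.
Answer: -cos(5*z**3)/5.


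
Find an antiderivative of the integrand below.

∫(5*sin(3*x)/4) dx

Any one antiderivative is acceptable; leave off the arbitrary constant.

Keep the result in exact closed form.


Answer: -5*cos(3*x)/12.


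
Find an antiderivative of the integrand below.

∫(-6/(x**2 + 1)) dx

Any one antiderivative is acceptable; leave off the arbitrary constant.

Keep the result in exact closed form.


Answer: -6*atan(x).


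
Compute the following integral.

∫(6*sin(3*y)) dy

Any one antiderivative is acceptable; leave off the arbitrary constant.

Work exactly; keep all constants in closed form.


Answer: -2*cos(3*y).


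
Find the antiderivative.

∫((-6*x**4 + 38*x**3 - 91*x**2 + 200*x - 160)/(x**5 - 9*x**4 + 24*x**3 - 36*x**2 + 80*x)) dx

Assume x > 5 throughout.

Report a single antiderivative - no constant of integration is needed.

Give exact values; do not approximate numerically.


Answer: -2*log(x) - 3*log(x - 5) - log(x - 4) + 3*atan(x/2)/2.


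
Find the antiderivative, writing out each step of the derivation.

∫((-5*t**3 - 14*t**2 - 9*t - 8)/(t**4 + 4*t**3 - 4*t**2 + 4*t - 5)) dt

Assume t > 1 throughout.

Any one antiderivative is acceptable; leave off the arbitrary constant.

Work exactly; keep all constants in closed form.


Step 1. Decompose ∫((-5*t**3 - 14*t**2 - 9*t - 8)/(t**4 + 4*t**3 - 4*t**2 + 4*t - 5)) dt by partial fractions, (-5*t**3 - 14*t**2 - 9*t - 8)/(t**4 + 4*t**3 - 4*t**2 + 4*t - 5) = -1/(t**2 + 1) - 2/(t + 5) - 3/(t - 1): now ∫(-3/(t - 1)) dt + ∫(-2/(t + 5)) dt + ∫(-1/(t**2 + 1)) dt.
Step 2. Evaluate the standard form [assuming t > -5]: now -2*log(t + 5) + ∫(-3/(t - 1)) dt + ∫(-1/(t**2 + 1)) dt.
Step 3. Evaluate the standard form [assuming t > 1]: now -3*log(t - 1) - 2*log(t + 5) + ∫(-1/(t**2 + 1)) dt.
Step 4. Evaluate the standard form: now -3*log(t - 1) - 2*log(t + 5) - atan(t).
Answer: -3*log(t - 1) - 2*log(t + 5) - atan(t).


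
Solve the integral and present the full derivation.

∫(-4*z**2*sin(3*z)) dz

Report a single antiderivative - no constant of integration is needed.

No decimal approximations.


Step 1. Integrate ∫(-4*z**2*sin(3*z)) dz by parts with u = z**2, dv = (-4*sin(3*z)) dz, so v = 4*cos(3*z)/3: now 4*z**2*cos(3*z)/3 + ∫(-8*z*cos(3*z)/3) dz.
Step 2. Integrate ∫(-8*z*cos(3*z)/3) dz by parts with u = z, dv = (-8*cos(3*z)/3) dz, so v = -8*sin(3*z)/9: now 4*z**2*cos(3*z)/3 - 8*z*sin(3*z)/9 + ∫(8*sin(3*z)/9) dz.
Step 3. Evaluate the standard form: now 4*z**2*cos(3*z)/3 - 8*z*sin(3*z)/9 - 8*cos(3*z)/27.
Answer: 4*z**2*cos(3*z)/3 - 8*z*sin(3*z)/9 - 8*cos(3*z)/27.


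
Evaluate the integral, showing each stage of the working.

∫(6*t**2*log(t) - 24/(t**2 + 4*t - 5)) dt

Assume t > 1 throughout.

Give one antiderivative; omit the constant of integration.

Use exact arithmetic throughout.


Step 1. Rewrite: now ∫(6*t**2*log(t)) dt + ∫(-24/(t**2 + 4*t - 5)) dt.
Step 2. Decompose ∫(-24/(t**2 + 4*t - 5)) dt by partial fractions, -24/(t**2 + 4*t - 5) = 4/(t + 5) - 4/(t - 1): now ∫(6*t**2*log(t)) dt + ∫(-4/(t - 1)) dt + ∫(4/(t + 5)) dt.
Step 3. Evaluate the standard form [assuming t > 1]: now -4*log(t - 1) + ∫(6*t**2*log(t)) dt + ∫(4/(t + 5)) dt.
Step 4. Evaluate the standard form [assuming t > -5]: now -4*log(t - 1) + 4*log(t + 5) + ∫(6*t**2*log(t)) dt.
Step 5. Integrate ∫(6*t**2*log(t)) dt by parts with u = log(t), dv = (6*t**2) dt, so v = 2*t**3 [assuming t > 0]: now 2*t**3*log(t) - 4*log(t - 1) + 4*log(t + 5) + ∫(-2*t**2) dt.
Step 6. Evaluate the standard form: now 2*t**3*log(t) - 2*t**3/3 - 4*log(t - 1) + 4*log(t + 5).
Answer: 2*t**3*log(t) - 2*t**3/3 - 4*log(t - 1) + 4*log(t + 5).


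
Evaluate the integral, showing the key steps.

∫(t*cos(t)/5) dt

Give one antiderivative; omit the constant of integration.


Step 1. Integrate ∫(t*cos(t)/5) dt by parts with u = t, dv = (cos(t)/5) dt, so v = sin(t)/5: now t*sin(t)/5 + ∫(-sin(t)/5) dt.
Step 2. Evaluate the standard form: now t*sin(t)/5 + cos(t)/5.
Answer: t*sin(t)/5 + cos(t)/5.


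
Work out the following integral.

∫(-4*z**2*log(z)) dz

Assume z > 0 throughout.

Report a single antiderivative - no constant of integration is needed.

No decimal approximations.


Answer: -4*z**3*log(z)/3 + 4*z**3/9.


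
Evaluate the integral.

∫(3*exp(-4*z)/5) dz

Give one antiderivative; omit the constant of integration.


Answer: -3*exp(-4*z)/20.


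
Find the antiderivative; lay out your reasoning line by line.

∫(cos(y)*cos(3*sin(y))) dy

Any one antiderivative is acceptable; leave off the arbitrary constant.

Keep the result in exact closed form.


Step 1. Substitute u = sin(y), turning ∫(cos(y)*cos(3*sin(y))) dy into ∫(cos(3*u)) du: now ∫(cos(3*u)) du.
Step 2. Evaluate the standard form: now sin(3*u)/3.
Step 3. Substitute back u = sin(y): now sin(3*sin(y))/3.
Answer: sin(3*sin(y))/3.


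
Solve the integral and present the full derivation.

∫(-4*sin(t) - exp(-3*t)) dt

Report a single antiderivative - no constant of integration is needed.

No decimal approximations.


Step 1. Rewrite: now ∫(-exp(-3*t)) dt + ∫(-4*sin(t)) dt.
Step 2. Evaluate the standard form: now 4*cos(t) + ∫(-exp(-3*t)) dt.
Step 3. Evaluate the standard form: now 4*cos(t) + exp(-3*t)/3.
Answer: 4*cos(t) + exp(-3*t)/3.


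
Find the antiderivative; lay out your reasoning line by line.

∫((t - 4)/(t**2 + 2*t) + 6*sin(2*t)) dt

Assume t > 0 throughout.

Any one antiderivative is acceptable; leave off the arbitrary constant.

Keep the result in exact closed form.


Step 1. Rewrite: now ∫((t - 4)/(t**2 + 2*t)) dt + ∫(6*sin(2*t)) dt.
Step 2. Decompose ∫((t - 4)/(t**2 + 2*t)) dt by partial fractions, (t - 4)/(t**2 + 2*t) = 3/(t + 2) - 2/t: now ∫(-2/t) dt + ∫(3/(t + 2)) dt + ∫(6*sin(2*t)) dt.
Step 3. Evaluate the standard form [assuming t > -2]: now 3*log(t + 2) + ∫(-2/t) dt + ∫(6*sin(2*t)) dt.
Step 4. Evaluate the standard form [assuming t > 0]: now -2*log(t) + 3*log(t + 2) + ∫(6*sin(2*t)) dt.
Step 5. Evaluate the standard form: now -2*log(t) + 3*log(t + 2) - 3*cos(2*t).
Answer: -2*log(t) + 3*log(t + 2) - 3*cos(2*t).


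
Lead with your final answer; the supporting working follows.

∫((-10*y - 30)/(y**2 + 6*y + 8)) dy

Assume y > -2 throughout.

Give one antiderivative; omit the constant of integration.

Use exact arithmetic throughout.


The answer is -5*log(y + 2) - 5*log(y + 4).
Step 1. Decompose ∫((-10*y - 30)/(y**2 + 6*y + 8)) dy by partial fractions, (-10*y - 30)/(y**2 + 6*y + 8) = -5/(y + 4) - 5/(y + 2): now ∫(-5/(y + 2)) dy + ∫(-5/(y + 4)) dy.
Step 2. Evaluate the standard form [assuming y > -2]: now -5*log(y + 2) + ∫(-5/(y + 4)) dy.
Step 3. Evaluate the standard form [assuming y > -4]: now -5*log(y + 2) - 5*log(y + 4).
Answer: -5*log(y + 2) - 5*log(y + 4).


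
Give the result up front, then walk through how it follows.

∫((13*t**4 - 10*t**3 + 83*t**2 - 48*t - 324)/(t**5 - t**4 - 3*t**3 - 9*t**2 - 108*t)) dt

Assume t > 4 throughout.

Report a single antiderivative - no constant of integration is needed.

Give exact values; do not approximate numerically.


The answer is 3*log(t) + 5*log(t - 4) + 5*log(t + 3) - 2*atan(t/3)/3.
Step 1. Decompose ∫((13*t**4 - 10*t**3 + 83*t**2 - 48*t - 324)/(t**5 - t**4 - 3*t**3 - 9*t**2 - 108*t)) dt by partial fractions, (13*t**4 - 10*t**3 + 83*t**2 - 48*t - 324)/(t**5 - t**4 - 3*t**3 - 9*t**2 - 108*t) = -2/(t**2 + 9) + 5/(t + 3) + 5/(t - 4) + 3/t: now ∫(3/t) dt + ∫(5/(t - 4)) dt + ∫(5/(t + 3)) dt + ∫(-2/(t**2 + 9)) dt.
Step 2. Evaluate the standard form [assuming t > 4]: now 5*log(t - 4) + ∫(3/t) dt + ∫(5/(t + 3)) dt + ∫(-2/(t**2 + 9)) dt.
Step 3. Evaluate the standard form [assuming t > -3]: now 5*log(t - 4) + 5*log(t + 3) + ∫(3/t) dt + ∫(-2/(t**2 + 9)) dt.
Step 4. Evaluate the standard form [assuming t > 0]: now 3*log(t) + 5*log(t - 4) + 5*log(t + 3) + ∫(-2/(t**2 + 9)) dt.
Step 5. Evaluate the standard form: now 3*log(t) + 5*log(t - 4) + 5*log(t + 3) - 2*atan(t/3)/3.
Answer: 3*log(t) + 5*log(t - 4) + 5*log(t + 3) - 2*atan(t/3)/3.
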